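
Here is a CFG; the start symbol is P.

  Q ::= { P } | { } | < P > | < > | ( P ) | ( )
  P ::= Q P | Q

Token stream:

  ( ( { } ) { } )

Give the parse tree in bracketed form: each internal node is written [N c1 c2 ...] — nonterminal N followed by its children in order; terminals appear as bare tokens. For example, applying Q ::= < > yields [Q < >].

P
Q
( P )
( Q P )
( ( P ) P )
( ( Q ) P )
( ( { } ) P )
( ( { } ) Q )
( ( { } ) { } )

[P [Q ( [P [Q ( [P [Q { }]] )] [P [Q { }]]] )]]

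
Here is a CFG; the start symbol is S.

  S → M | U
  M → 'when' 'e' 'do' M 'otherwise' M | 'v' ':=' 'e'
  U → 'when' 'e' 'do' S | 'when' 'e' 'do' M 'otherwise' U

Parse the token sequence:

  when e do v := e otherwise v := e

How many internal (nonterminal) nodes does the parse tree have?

[S [M when e do [M v := e] otherwise [M v := e]]]

4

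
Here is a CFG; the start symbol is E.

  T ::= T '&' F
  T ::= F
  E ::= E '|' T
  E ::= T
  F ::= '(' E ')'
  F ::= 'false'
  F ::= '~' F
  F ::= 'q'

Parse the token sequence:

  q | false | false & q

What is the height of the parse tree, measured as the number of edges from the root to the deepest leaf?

5

[E [E [E [T [F q]]] | [T [F false]]] | [T [T [F false]] & [F q]]]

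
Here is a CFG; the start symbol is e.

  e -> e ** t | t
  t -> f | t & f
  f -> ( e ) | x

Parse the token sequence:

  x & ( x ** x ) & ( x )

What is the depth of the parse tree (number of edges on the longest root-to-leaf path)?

[e [t [t [t [f x]] & [f ( [e [e [t [f x]]] ** [t [f x]]] )]] & [f ( [e [t [f x]]] )]]]

8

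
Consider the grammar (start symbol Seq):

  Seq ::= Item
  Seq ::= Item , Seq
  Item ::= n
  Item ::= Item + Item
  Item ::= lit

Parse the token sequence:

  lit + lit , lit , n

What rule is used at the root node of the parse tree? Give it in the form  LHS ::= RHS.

Seq ::= Item , Seq

[Seq [Item [Item lit] + [Item lit]] , [Seq [Item lit] , [Seq [Item n]]]]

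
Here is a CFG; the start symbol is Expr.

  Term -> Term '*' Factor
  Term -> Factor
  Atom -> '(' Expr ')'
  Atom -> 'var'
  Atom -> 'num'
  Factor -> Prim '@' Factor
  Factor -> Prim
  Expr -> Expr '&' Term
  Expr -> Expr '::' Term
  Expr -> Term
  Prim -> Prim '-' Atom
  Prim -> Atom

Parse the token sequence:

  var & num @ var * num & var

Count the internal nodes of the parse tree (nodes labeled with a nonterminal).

22

[Expr [Expr [Expr [Term [Factor [Prim [Atom var]]]]] & [Term [Term [Factor [Prim [Atom num]] @ [Factor [Prim [Atom var]]]]] * [Factor [Prim [Atom num]]]]] & [Term [Factor [Prim [Atom var]]]]]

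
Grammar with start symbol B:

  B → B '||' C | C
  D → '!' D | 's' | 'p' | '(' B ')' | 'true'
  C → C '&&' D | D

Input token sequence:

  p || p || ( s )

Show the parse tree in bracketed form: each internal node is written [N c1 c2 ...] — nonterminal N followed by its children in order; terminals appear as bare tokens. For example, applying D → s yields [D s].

[B [B [B [C [D p]]] || [C [D p]]] || [C [D ( [B [C [D s]]] )]]]

B
B || C
B || C || C
C || C || C
D || C || C
p || C || C
p || D || C
p || p || C
p || p || D
p || p || ( B )
p || p || ( C )
p || p || ( D )
p || p || ( s )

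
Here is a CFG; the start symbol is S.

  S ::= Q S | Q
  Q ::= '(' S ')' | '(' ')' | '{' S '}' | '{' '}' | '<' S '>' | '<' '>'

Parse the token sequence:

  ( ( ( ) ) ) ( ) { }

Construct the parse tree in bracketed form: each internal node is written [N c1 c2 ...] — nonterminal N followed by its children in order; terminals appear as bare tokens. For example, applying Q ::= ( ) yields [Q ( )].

[S [Q ( [S [Q ( [S [Q ( )]] )]] )] [S [Q ( )] [S [Q { }]]]]

S
Q S
( S ) S
( Q ) S
( ( S ) ) S
( ( Q ) ) S
( ( ( ) ) ) S
( ( ( ) ) ) Q S
( ( ( ) ) ) ( ) S
( ( ( ) ) ) ( ) Q
( ( ( ) ) ) ( ) { }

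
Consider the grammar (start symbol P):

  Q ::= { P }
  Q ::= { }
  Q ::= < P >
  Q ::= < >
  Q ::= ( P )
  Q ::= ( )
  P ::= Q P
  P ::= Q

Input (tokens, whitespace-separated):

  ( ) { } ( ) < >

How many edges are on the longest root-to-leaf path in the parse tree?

[P [Q ( )] [P [Q { }] [P [Q ( )] [P [Q < >]]]]]

5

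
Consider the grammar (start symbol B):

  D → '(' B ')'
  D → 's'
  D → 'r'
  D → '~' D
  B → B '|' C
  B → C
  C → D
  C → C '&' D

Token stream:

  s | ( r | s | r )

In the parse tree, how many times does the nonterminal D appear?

5

[B [B [C [D s]]] | [C [D ( [B [B [B [C [D r]]] | [C [D s]]] | [C [D r]]] )]]]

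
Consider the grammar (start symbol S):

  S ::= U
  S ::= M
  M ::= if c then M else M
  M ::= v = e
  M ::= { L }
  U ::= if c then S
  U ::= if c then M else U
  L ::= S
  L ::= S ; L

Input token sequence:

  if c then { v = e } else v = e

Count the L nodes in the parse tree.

[S [M if c then [M { [L [S [M v = e]]] }] else [M v = e]]]

1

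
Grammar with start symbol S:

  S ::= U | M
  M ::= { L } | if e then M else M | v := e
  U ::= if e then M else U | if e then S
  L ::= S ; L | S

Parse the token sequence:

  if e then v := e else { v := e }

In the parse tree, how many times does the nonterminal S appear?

2

[S [M if e then [M v := e] else [M { [L [S [M v := e]]] }]]]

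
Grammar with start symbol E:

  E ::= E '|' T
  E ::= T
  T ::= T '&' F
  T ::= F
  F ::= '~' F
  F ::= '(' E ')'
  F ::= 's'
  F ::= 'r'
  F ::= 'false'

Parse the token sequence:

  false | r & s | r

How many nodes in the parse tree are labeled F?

[E [E [E [T [F false]]] | [T [T [F r]] & [F s]]] | [T [F r]]]

4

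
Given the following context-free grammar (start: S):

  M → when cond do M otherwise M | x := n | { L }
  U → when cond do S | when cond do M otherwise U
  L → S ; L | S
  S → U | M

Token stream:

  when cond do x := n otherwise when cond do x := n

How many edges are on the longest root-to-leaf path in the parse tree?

5

[S [U when cond do [M x := n] otherwise [U when cond do [S [M x := n]]]]]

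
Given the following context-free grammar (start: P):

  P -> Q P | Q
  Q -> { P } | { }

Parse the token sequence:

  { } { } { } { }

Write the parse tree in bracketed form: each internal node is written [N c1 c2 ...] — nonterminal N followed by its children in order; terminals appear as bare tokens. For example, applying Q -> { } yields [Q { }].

P
Q P
{ } P
{ } Q P
{ } { } P
{ } { } Q P
{ } { } { } P
{ } { } { } Q
{ } { } { } { }

[P [Q { }] [P [Q { }] [P [Q { }] [P [Q { }]]]]]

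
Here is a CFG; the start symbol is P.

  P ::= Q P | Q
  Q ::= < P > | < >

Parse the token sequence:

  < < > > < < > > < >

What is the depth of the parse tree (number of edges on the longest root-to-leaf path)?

[P [Q < [P [Q < >]] >] [P [Q < [P [Q < >]] >] [P [Q < >]]]]

5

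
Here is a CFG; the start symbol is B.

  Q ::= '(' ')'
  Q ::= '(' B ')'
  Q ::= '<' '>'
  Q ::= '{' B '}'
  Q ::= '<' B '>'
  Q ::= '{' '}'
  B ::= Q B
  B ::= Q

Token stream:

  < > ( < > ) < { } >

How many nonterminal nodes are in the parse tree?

10

[B [Q < >] [B [Q ( [B [Q < >]] )] [B [Q < [B [Q { }]] >]]]]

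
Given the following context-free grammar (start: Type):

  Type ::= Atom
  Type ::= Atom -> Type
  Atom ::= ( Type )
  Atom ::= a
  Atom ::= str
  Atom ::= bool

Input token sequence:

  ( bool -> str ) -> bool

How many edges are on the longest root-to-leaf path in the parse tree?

5

[Type [Atom ( [Type [Atom bool] -> [Type [Atom str]]] )] -> [Type [Atom bool]]]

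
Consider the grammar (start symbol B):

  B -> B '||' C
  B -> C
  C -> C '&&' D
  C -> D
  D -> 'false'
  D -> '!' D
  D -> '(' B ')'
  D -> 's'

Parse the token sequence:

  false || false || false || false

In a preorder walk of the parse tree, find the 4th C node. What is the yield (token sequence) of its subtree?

false

[B [B [B [B [C [D false]]] || [C [D false]]] || [C [D false]]] || [C [D false]]]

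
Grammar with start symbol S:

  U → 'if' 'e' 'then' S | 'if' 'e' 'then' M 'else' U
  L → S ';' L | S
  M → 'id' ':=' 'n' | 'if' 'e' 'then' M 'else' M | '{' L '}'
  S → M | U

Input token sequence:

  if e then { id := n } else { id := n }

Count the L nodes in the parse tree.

[S [M if e then [M { [L [S [M id := n]]] }] else [M { [L [S [M id := n]]] }]]]

2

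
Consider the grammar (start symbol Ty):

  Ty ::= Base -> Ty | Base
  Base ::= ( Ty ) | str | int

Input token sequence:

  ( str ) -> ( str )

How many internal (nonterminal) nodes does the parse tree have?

[Ty [Base ( [Ty [Base str]] )] -> [Ty [Base ( [Ty [Base str]] )]]]

8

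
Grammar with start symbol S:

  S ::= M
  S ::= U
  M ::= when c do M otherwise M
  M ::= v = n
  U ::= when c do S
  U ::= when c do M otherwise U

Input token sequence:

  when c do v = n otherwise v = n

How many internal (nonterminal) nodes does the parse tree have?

4

[S [M when c do [M v = n] otherwise [M v = n]]]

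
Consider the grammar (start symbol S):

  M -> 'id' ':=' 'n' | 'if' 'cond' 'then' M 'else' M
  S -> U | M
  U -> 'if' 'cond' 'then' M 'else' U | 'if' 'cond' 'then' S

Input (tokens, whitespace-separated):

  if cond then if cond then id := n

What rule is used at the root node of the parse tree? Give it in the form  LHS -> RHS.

[S [U if cond then [S [U if cond then [S [M id := n]]]]]]

S -> U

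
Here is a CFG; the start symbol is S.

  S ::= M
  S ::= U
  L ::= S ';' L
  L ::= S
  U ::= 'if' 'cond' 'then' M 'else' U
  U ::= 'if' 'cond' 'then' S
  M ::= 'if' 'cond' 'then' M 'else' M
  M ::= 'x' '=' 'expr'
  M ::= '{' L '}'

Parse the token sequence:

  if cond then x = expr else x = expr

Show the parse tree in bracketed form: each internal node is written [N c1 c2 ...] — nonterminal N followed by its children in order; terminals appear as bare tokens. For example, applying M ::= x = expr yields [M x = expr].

[S [M if cond then [M x = expr] else [M x = expr]]]

S
M
if cond then M else M
if cond then x = expr else M
if cond then x = expr else x = expr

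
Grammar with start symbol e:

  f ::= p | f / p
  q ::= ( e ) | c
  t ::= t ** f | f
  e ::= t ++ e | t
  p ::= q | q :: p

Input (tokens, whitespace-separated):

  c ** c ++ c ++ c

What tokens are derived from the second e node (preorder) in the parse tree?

[e [t [t [f [p [q c]]]] ** [f [p [q c]]]] ++ [e [t [f [p [q c]]]] ++ [e [t [f [p [q c]]]]]]]

c ++ c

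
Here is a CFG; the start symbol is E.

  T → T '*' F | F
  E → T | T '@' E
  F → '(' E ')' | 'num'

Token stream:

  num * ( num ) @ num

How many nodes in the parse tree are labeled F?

4

[E [T [T [F num]] * [F ( [E [T [F num]]] )]] @ [E [T [F num]]]]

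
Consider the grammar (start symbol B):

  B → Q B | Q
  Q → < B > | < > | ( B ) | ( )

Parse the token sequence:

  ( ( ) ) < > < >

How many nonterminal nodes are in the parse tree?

[B [Q ( [B [Q ( )]] )] [B [Q < >] [B [Q < >]]]]

8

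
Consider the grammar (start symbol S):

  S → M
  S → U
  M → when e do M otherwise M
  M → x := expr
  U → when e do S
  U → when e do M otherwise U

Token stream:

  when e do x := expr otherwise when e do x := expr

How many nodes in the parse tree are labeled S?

[S [U when e do [M x := expr] otherwise [U when e do [S [M x := expr]]]]]

2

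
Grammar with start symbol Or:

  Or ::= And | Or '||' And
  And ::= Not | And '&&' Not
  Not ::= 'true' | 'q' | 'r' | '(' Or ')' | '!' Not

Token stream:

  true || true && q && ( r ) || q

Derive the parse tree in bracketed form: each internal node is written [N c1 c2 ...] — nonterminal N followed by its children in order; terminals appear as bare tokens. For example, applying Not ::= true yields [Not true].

Or
Or || And
Or || And || And
And || And || And
Not || And || And
true || And || And
true || And && Not || And
true || And && Not && Not || And
true || Not && Not && Not || And
true || true && Not && Not || And
true || true && q && Not || And
true || true && q && ( Or ) || And
true || true && q && ( And ) || And
true || true && q && ( Not ) || And
true || true && q && ( r ) || And
true || true && q && ( r ) || Not
true || true && q && ( r ) || q

[Or [Or [Or [And [Not true]]] || [And [And [And [Not true]] && [Not q]] && [Not ( [Or [And [Not r]]] )]]] || [And [Not q]]]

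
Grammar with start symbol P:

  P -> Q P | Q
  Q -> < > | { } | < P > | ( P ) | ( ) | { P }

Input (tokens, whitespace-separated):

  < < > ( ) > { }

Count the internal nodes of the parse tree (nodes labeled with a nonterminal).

[P [Q < [P [Q < >] [P [Q ( )]]] >] [P [Q { }]]]

8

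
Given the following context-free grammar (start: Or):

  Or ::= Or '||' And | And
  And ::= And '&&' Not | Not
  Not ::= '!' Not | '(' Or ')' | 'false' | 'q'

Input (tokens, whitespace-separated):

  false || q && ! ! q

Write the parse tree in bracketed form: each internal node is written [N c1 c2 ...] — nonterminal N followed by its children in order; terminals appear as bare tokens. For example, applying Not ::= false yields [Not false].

[Or [Or [And [Not false]]] || [And [And [Not q]] && [Not ! [Not ! [Not q]]]]]

Or
Or || And
And || And
Not || And
false || And
false || And && Not
false || Not && Not
false || q && Not
false || q && ! Not
false || q && ! ! Not
false || q && ! ! q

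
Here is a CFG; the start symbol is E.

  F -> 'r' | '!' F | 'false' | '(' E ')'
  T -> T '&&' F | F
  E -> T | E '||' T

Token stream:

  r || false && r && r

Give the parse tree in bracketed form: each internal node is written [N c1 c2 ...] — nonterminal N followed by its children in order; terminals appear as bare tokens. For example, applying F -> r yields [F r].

[E [E [T [F r]]] || [T [T [T [F false]] && [F r]] && [F r]]]

E
E || T
T || T
F || T
r || T
r || T && F
r || T && F && F
r || F && F && F
r || false && F && F
r || false && r && F
r || false && r && r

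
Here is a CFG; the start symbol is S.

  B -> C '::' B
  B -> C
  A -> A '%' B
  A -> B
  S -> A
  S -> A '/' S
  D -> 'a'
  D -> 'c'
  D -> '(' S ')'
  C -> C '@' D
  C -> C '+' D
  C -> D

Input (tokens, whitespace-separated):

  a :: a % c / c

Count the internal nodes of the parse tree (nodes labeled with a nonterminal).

17

[S [A [A [B [C [D a]] :: [B [C [D a]]]]] % [B [C [D c]]]] / [S [A [B [C [D c]]]]]]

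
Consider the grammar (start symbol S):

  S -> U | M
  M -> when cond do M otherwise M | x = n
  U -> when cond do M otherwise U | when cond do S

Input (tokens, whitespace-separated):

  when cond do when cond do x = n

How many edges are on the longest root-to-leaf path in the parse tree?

[S [U when cond do [S [U when cond do [S [M x = n]]]]]]

6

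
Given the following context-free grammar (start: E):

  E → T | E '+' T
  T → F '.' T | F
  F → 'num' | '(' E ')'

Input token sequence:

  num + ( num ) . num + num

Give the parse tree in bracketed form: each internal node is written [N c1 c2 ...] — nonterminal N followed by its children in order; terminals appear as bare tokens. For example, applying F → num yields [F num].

[E [E [E [T [F num]]] + [T [F ( [E [T [F num]]] )] . [T [F num]]]] + [T [F num]]]

E
E + T
E + T + T
T + T + T
F + T + T
num + T + T
num + F . T + T
num + ( E ) . T + T
num + ( T ) . T + T
num + ( F ) . T + T
num + ( num ) . T + T
num + ( num ) . F + T
num + ( num ) . num + T
num + ( num ) . num + F
num + ( num ) . num + num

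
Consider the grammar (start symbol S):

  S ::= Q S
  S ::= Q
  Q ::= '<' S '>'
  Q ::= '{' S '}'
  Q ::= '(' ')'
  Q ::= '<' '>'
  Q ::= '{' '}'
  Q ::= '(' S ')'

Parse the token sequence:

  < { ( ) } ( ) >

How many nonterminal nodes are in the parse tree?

8

[S [Q < [S [Q { [S [Q ( )]] }] [S [Q ( )]]] >]]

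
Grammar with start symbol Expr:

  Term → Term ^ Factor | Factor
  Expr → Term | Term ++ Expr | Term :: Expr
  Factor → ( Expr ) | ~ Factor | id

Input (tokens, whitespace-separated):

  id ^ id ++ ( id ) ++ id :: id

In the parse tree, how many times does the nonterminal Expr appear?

5

[Expr [Term [Term [Factor id]] ^ [Factor id]] ++ [Expr [Term [Factor ( [Expr [Term [Factor id]]] )]] ++ [Expr [Term [Factor id]] :: [Expr [Term [Factor id]]]]]]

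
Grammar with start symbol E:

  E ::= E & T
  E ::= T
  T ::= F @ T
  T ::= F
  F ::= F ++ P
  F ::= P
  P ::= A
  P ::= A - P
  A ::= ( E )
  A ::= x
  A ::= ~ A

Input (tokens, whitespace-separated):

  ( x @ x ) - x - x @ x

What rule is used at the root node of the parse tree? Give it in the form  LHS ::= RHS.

E ::= T

[E [T [F [P [A ( [E [T [F [P [A x]]] @ [T [F [P [A x]]]]]] )] - [P [A x] - [P [A x]]]]] @ [T [F [P [A x]]]]]]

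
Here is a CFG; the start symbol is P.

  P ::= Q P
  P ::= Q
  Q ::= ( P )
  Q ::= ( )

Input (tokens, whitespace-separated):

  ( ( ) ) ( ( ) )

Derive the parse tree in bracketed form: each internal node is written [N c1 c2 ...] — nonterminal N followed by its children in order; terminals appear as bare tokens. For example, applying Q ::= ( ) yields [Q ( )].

[P [Q ( [P [Q ( )]] )] [P [Q ( [P [Q ( )]] )]]]

P
Q P
( P ) P
( Q ) P
( ( ) ) P
( ( ) ) Q
( ( ) ) ( P )
( ( ) ) ( Q )
( ( ) ) ( ( ) )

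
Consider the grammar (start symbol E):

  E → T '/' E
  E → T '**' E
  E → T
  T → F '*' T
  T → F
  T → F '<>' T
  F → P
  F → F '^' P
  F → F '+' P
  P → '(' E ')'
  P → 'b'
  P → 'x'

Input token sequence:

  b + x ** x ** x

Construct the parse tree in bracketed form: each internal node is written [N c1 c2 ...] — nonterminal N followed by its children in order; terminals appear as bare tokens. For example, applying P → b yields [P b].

E
T ** E
F ** E
F + P ** E
P + P ** E
b + P ** E
b + x ** E
b + x ** T ** E
b + x ** F ** E
b + x ** P ** E
b + x ** x ** E
b + x ** x ** T
b + x ** x ** F
b + x ** x ** P
b + x ** x ** x

[E [T [F [F [P b]] + [P x]]] ** [E [T [F [P x]]] ** [E [T [F [P x]]]]]]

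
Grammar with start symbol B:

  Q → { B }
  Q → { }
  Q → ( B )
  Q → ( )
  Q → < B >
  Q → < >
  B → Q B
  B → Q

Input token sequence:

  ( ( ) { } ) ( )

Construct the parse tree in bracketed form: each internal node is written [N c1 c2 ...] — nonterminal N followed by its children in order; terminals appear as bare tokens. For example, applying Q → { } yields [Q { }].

B
Q B
( B ) B
( Q B ) B
( ( ) B ) B
( ( ) Q ) B
( ( ) { } ) B
( ( ) { } ) Q
( ( ) { } ) ( )

[B [Q ( [B [Q ( )] [B [Q { }]]] )] [B [Q ( )]]]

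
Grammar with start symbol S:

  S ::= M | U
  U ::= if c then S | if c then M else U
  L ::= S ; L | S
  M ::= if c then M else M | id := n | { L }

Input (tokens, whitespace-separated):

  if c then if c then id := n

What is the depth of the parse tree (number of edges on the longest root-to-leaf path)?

6

[S [U if c then [S [U if c then [S [M id := n]]]]]]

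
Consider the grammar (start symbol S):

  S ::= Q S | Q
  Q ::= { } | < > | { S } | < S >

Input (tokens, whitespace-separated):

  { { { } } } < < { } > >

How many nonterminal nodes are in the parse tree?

12

[S [Q { [S [Q { [S [Q { }]] }]] }] [S [Q < [S [Q < [S [Q { }]] >]] >]]]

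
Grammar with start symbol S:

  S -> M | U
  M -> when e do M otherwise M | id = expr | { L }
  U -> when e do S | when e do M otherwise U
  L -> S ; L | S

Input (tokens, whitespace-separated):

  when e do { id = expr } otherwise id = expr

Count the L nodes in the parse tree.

1

[S [M when e do [M { [L [S [M id = expr]]] }] otherwise [M id = expr]]]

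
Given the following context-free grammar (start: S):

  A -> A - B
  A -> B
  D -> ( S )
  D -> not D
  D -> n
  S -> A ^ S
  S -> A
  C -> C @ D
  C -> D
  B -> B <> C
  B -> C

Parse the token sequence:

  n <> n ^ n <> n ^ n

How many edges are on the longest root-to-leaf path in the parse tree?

[S [A [B [B [C [D n]]] <> [C [D n]]]] ^ [S [A [B [B [C [D n]]] <> [C [D n]]]] ^ [S [A [B [C [D n]]]]]]]

7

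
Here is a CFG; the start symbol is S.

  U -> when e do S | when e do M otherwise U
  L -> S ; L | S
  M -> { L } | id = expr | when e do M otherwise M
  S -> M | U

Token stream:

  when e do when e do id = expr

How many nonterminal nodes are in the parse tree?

6

[S [U when e do [S [U when e do [S [M id = expr]]]]]]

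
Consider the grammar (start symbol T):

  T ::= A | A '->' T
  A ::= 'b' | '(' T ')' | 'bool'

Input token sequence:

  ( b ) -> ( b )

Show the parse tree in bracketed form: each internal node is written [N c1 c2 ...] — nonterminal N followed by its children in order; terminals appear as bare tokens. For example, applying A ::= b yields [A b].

T
A -> T
( T ) -> T
( A ) -> T
( b ) -> T
( b ) -> A
( b ) -> ( T )
( b ) -> ( A )
( b ) -> ( b )

[T [A ( [T [A b]] )] -> [T [A ( [T [A b]] )]]]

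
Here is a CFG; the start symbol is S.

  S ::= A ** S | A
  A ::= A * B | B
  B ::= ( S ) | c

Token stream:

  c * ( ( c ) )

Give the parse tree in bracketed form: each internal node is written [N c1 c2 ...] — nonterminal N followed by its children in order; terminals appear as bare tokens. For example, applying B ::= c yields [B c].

S
A
A * B
B * B
c * B
c * ( S )
c * ( A )
c * ( B )
c * ( ( S ) )
c * ( ( A ) )
c * ( ( B ) )
c * ( ( c ) )

[S [A [A [B c]] * [B ( [S [A [B ( [S [A [B c]]] )]]] )]]]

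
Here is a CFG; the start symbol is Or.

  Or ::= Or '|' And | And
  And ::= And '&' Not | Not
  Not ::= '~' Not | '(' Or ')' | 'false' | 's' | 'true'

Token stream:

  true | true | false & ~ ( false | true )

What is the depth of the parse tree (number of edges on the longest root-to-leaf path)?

[Or [Or [Or [And [Not true]]] | [And [Not true]]] | [And [And [Not false]] & [Not ~ [Not ( [Or [Or [And [Not false]]] | [And [Not true]]] )]]]]

8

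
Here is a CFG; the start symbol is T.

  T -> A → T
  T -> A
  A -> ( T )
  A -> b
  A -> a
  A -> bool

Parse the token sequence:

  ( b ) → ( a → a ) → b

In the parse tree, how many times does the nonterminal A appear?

[T [A ( [T [A b]] )] → [T [A ( [T [A a] → [T [A a]]] )] → [T [A b]]]]

6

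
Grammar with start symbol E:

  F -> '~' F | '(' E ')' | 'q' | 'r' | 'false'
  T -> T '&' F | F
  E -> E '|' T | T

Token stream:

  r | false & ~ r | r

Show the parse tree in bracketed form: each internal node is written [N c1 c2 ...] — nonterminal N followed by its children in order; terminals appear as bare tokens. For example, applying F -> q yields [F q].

E
E | T
E | T | T
T | T | T
F | T | T
r | T | T
r | T & F | T
r | F & F | T
r | false & F | T
r | false & ~ F | T
r | false & ~ r | T
r | false & ~ r | F
r | false & ~ r | r

[E [E [E [T [F r]]] | [T [T [F false]] & [F ~ [F r]]]] | [T [F r]]]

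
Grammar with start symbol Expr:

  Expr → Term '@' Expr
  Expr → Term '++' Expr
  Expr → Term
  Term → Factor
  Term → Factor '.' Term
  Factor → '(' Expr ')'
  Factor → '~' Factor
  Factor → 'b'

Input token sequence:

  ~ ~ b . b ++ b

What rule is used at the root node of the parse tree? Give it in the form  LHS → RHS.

Expr → Term '++' Expr

[Expr [Term [Factor ~ [Factor ~ [Factor b]]] . [Term [Factor b]]] ++ [Expr [Term [Factor b]]]]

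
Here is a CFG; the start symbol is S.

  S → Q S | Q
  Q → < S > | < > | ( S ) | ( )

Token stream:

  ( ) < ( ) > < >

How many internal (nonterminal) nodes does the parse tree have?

[S [Q ( )] [S [Q < [S [Q ( )]] >] [S [Q < >]]]]

8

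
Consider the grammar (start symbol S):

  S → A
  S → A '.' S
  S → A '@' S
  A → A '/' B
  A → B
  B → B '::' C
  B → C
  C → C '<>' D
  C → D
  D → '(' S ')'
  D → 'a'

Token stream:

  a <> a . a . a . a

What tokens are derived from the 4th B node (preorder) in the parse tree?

[S [A [B [C [C [D a]] <> [D a]]]] . [S [A [B [C [D a]]]] . [S [A [B [C [D a]]]] . [S [A [B [C [D a]]]]]]]]

a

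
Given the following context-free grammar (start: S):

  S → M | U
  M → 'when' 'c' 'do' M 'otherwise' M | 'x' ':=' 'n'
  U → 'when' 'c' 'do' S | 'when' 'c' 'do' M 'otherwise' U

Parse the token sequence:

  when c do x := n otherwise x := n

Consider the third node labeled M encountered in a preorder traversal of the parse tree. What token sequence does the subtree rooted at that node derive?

x := n

[S [M when c do [M x := n] otherwise [M x := n]]]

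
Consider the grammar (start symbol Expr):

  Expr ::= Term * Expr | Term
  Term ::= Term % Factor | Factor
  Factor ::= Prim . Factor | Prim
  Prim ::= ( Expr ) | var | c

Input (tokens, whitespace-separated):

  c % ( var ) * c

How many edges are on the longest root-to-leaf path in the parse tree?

8

[Expr [Term [Term [Factor [Prim c]]] % [Factor [Prim ( [Expr [Term [Factor [Prim var]]]] )]]] * [Expr [Term [Factor [Prim c]]]]]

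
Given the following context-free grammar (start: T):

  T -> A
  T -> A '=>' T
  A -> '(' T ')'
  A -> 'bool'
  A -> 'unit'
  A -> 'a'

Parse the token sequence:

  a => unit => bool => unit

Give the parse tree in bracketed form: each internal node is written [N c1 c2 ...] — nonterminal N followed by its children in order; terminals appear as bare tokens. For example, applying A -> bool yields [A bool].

T
A => T
a => T
a => A => T
a => unit => T
a => unit => A => T
a => unit => bool => T
a => unit => bool => A
a => unit => bool => unit

[T [A a] => [T [A unit] => [T [A bool] => [T [A unit]]]]]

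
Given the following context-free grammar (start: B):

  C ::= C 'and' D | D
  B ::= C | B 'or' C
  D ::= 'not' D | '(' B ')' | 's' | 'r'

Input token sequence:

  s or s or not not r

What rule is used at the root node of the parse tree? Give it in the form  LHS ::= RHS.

B ::= B 'or' C

[B [B [B [C [D s]]] or [C [D s]]] or [C [D not [D not [D r]]]]]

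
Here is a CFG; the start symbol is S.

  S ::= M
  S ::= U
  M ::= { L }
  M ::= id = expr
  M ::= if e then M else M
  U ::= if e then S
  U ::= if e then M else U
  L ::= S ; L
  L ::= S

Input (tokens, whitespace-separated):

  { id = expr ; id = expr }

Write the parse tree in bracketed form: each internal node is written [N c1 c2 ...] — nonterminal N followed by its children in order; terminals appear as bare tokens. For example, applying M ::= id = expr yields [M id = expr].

S
M
{ L }
{ S ; L }
{ M ; L }
{ id = expr ; L }
{ id = expr ; S }
{ id = expr ; M }
{ id = expr ; id = expr }

[S [M { [L [S [M id = expr]] ; [L [S [M id = expr]]]] }]]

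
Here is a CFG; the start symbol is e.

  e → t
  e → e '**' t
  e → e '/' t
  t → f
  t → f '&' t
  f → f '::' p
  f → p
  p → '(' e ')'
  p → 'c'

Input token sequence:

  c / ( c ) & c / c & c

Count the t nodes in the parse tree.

[e [e [e [t [f [p c]]]] / [t [f [p ( [e [t [f [p c]]]] )]] & [t [f [p c]]]]] / [t [f [p c]] & [t [f [p c]]]]]

6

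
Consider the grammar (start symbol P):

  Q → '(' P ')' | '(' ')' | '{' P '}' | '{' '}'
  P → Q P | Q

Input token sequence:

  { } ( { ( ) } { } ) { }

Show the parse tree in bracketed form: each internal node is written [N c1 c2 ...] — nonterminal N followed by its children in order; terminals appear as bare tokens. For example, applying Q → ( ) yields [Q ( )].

P
Q P
{ } P
{ } Q P
{ } ( P ) P
{ } ( Q P ) P
{ } ( { P } P ) P
{ } ( { Q } P ) P
{ } ( { ( ) } P ) P
{ } ( { ( ) } Q ) P
{ } ( { ( ) } { } ) P
{ } ( { ( ) } { } ) Q
{ } ( { ( ) } { } ) { }

[P [Q { }] [P [Q ( [P [Q { [P [Q ( )]] }] [P [Q { }]]] )] [P [Q { }]]]]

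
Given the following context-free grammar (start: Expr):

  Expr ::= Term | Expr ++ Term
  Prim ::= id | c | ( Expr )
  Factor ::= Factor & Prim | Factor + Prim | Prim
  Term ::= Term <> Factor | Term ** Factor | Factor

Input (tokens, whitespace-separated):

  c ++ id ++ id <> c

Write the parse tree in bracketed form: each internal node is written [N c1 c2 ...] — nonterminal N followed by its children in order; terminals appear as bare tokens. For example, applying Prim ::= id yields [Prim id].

[Expr [Expr [Expr [Term [Factor [Prim c]]]] ++ [Term [Factor [Prim id]]]] ++ [Term [Term [Factor [Prim id]]] <> [Factor [Prim c]]]]

Expr
Expr ++ Term
Expr ++ Term ++ Term
Term ++ Term ++ Term
Factor ++ Term ++ Term
Prim ++ Term ++ Term
c ++ Term ++ Term
c ++ Factor ++ Term
c ++ Prim ++ Term
c ++ id ++ Term
c ++ id ++ Term <> Factor
c ++ id ++ Factor <> Factor
c ++ id ++ Prim <> Factor
c ++ id ++ id <> Factor
c ++ id ++ id <> Prim
c ++ id ++ id <> c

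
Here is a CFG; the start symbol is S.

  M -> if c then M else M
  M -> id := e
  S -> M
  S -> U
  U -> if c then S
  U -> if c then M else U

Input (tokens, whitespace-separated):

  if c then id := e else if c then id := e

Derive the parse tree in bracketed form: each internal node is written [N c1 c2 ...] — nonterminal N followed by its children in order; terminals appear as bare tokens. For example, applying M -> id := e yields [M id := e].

[S [U if c then [M id := e] else [U if c then [S [M id := e]]]]]

S
U
if c then M else U
if c then id := e else U
if c then id := e else if c then S
if c then id := e else if c then M
if c then id := e else if c then id := e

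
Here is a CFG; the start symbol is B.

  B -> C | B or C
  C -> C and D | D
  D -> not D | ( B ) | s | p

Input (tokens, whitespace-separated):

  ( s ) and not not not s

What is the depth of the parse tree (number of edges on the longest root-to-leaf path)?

[B [C [C [D ( [B [C [D s]]] )]] and [D not [D not [D not [D s]]]]]]

7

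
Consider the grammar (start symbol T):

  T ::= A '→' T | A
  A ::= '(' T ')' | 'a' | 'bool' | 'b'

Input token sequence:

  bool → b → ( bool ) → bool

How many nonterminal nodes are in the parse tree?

10

[T [A bool] → [T [A b] → [T [A ( [T [A bool]] )] → [T [A bool]]]]]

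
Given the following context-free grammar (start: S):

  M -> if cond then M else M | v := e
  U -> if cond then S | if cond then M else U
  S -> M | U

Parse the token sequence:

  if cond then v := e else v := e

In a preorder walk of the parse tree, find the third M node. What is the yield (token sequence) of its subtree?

[S [M if cond then [M v := e] else [M v := e]]]

v := e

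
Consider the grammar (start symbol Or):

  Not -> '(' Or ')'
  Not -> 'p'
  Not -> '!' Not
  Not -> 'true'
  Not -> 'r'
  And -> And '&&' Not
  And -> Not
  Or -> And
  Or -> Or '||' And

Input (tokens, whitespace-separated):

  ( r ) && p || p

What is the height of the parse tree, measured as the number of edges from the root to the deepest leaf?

8

[Or [Or [And [And [Not ( [Or [And [Not r]]] )]] && [Not p]]] || [And [Not p]]]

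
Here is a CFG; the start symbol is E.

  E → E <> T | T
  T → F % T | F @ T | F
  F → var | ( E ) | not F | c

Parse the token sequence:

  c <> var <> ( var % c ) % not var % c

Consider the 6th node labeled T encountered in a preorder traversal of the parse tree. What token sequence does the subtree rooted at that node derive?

[E [E [E [T [F c]]] <> [T [F var]]] <> [T [F ( [E [T [F var] % [T [F c]]]] )] % [T [F not [F var]] % [T [F c]]]]]

not var % c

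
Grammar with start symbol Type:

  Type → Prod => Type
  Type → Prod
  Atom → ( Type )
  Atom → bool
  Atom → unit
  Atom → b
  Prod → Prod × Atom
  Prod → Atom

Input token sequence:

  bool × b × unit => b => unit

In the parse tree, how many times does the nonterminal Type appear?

[Type [Prod [Prod [Prod [Atom bool]] × [Atom b]] × [Atom unit]] => [Type [Prod [Atom b]] => [Type [Prod [Atom unit]]]]]

3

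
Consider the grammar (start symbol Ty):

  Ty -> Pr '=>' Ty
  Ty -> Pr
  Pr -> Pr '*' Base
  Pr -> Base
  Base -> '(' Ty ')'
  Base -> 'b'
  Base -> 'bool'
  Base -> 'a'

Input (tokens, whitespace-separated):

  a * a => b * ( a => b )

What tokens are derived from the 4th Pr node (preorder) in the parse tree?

b

[Ty [Pr [Pr [Base a]] * [Base a]] => [Ty [Pr [Pr [Base b]] * [Base ( [Ty [Pr [Base a]] => [Ty [Pr [Base b]]]] )]]]]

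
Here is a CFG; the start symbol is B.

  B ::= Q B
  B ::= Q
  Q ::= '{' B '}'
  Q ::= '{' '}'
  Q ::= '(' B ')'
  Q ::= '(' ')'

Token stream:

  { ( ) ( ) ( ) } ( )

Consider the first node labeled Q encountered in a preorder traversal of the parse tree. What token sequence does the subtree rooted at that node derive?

{ ( ) ( ) ( ) }

[B [Q { [B [Q ( )] [B [Q ( )] [B [Q ( )]]]] }] [B [Q ( )]]]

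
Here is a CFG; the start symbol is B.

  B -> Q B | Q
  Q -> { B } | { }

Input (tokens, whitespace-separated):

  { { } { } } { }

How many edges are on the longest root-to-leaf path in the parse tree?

5

[B [Q { [B [Q { }] [B [Q { }]]] }] [B [Q { }]]]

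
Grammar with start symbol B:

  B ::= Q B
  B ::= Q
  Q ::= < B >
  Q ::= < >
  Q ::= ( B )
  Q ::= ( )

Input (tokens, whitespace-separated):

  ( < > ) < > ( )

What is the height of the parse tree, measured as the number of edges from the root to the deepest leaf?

[B [Q ( [B [Q < >]] )] [B [Q < >] [B [Q ( )]]]]

4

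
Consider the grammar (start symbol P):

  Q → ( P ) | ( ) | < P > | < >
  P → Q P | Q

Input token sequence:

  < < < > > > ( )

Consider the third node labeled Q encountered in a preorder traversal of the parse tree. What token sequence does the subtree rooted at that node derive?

[P [Q < [P [Q < [P [Q < >]] >]] >] [P [Q ( )]]]

< >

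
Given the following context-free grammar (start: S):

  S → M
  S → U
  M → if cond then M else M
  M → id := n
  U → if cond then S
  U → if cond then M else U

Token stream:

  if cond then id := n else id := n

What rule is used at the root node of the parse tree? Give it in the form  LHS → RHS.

[S [M if cond then [M id := n] else [M id := n]]]

S → M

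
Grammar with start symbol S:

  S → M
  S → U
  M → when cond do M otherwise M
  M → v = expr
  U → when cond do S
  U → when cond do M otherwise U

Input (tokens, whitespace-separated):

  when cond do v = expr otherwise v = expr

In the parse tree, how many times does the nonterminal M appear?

[S [M when cond do [M v = expr] otherwise [M v = expr]]]

3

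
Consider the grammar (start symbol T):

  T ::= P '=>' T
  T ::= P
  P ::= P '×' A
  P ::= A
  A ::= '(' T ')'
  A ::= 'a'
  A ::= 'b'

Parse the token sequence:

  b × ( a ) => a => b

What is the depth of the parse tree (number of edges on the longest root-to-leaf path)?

6

[T [P [P [A b]] × [A ( [T [P [A a]]] )]] => [T [P [A a]] => [T [P [A b]]]]]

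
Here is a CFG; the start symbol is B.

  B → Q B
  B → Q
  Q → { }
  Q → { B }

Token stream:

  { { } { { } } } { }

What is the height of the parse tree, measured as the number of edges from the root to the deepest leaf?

7

[B [Q { [B [Q { }] [B [Q { [B [Q { }]] }]]] }] [B [Q { }]]]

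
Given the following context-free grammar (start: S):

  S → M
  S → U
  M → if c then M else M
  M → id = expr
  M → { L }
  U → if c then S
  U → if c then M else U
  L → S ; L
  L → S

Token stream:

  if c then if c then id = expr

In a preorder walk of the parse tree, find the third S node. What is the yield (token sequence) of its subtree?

id = expr

[S [U if c then [S [U if c then [S [M id = expr]]]]]]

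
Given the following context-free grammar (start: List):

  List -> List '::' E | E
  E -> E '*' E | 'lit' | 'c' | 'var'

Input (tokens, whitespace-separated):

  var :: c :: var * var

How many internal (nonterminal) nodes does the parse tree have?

8

[List [List [List [E var]] :: [E c]] :: [E [E var] * [E var]]]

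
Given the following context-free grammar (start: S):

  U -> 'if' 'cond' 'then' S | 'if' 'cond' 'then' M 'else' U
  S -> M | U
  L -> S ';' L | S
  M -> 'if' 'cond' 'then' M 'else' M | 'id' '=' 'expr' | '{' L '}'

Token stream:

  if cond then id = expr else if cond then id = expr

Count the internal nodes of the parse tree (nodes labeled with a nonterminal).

[S [U if cond then [M id = expr] else [U if cond then [S [M id = expr]]]]]

6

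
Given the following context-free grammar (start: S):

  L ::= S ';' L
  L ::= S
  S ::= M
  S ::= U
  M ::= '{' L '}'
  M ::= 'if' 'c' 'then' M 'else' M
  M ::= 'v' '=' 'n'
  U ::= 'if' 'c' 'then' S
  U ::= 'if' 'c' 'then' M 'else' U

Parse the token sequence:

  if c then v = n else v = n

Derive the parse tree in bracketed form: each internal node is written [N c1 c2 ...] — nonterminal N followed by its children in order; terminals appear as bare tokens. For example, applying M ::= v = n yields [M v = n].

S
M
if c then M else M
if c then v = n else M
if c then v = n else v = n

[S [M if c then [M v = n] else [M v = n]]]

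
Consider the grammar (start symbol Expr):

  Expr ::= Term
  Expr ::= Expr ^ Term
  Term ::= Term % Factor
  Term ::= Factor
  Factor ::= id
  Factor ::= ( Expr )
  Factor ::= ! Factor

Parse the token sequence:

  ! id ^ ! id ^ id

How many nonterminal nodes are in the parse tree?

[Expr [Expr [Expr [Term [Factor ! [Factor id]]]] ^ [Term [Factor ! [Factor id]]]] ^ [Term [Factor id]]]

11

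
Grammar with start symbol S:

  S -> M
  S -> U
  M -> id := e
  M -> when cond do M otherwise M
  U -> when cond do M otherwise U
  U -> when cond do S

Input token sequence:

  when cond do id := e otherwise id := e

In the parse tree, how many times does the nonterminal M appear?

3

[S [M when cond do [M id := e] otherwise [M id := e]]]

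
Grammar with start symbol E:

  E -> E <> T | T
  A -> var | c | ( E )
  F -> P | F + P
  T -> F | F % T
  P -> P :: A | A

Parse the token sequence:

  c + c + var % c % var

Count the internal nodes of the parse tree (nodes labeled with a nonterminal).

19

[E [T [F [F [F [P [A c]]] + [P [A c]]] + [P [A var]]] % [T [F [P [A c]]] % [T [F [P [A var]]]]]]]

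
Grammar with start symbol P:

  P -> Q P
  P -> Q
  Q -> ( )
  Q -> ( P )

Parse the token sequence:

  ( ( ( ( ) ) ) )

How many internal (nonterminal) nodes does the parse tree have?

8

[P [Q ( [P [Q ( [P [Q ( [P [Q ( )]] )]] )]] )]]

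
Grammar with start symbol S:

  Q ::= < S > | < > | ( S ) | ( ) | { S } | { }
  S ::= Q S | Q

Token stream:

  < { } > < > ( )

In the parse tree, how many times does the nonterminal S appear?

4

[S [Q < [S [Q { }]] >] [S [Q < >] [S [Q ( )]]]]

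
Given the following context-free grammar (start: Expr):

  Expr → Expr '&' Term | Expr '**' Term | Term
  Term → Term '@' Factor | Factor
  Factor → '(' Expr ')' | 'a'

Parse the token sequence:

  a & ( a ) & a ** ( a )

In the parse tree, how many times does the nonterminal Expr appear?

6

[Expr [Expr [Expr [Expr [Term [Factor a]]] & [Term [Factor ( [Expr [Term [Factor a]]] )]]] & [Term [Factor a]]] ** [Term [Factor ( [Expr [Term [Factor a]]] )]]]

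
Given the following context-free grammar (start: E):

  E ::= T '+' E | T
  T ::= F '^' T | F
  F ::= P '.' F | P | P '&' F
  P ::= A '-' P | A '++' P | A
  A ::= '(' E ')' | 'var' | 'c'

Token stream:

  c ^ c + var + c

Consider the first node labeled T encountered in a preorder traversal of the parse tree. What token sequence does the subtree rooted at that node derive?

[E [T [F [P [A c]]] ^ [T [F [P [A c]]]]] + [E [T [F [P [A var]]]] + [E [T [F [P [A c]]]]]]]

c ^ c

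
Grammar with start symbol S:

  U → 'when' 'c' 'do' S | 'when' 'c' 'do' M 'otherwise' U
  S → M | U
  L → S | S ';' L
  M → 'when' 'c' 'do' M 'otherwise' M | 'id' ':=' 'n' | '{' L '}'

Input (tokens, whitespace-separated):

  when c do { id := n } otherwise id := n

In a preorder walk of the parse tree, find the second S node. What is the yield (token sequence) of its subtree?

[S [M when c do [M { [L [S [M id := n]]] }] otherwise [M id := n]]]

id := n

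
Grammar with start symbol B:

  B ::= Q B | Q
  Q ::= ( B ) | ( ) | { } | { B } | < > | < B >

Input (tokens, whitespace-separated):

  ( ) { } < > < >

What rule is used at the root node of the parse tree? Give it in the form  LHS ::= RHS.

[B [Q ( )] [B [Q { }] [B [Q < >] [B [Q < >]]]]]

B ::= Q B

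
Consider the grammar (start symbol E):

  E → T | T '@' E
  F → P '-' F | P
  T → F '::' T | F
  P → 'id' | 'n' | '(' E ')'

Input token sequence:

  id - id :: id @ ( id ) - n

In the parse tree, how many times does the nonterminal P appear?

6

[E [T [F [P id] - [F [P id]]] :: [T [F [P id]]]] @ [E [T [F [P ( [E [T [F [P id]]]] )] - [F [P n]]]]]]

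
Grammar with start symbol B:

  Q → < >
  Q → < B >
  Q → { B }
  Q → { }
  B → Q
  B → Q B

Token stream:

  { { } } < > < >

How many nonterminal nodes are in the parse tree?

8

[B [Q { [B [Q { }]] }] [B [Q < >] [B [Q < >]]]]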